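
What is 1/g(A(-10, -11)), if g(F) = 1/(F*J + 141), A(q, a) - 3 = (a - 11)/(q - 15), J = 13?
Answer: 4786/25 ≈ 191.44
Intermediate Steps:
A(q, a) = 3 + (-11 + a)/(-15 + q) (A(q, a) = 3 + (a - 11)/(q - 15) = 3 + (-11 + a)/(-15 + q))
g(F) = 1/(141 + 13*F) (g(F) = 1/(F*13 + 141) = 1/(13*F + 141) = 1/(141 + 13*F))
1/g(A(-10, -11)) = 1/(1/(141 + 13*((-56 - 11 + 3*(-10))/(-15 - 10)))) = 1/(1/(141 + 13*((-56 - 11 - 30)/(-25)))) = 1/(1/(141 + 13*(-1/25*(-97)))) = 1/(1/(141 + 13*(97/25))) = 1/(1/(141 + 1261/25)) = 1/(1/(4786/25)) = 1/(25/4786) = 4786/25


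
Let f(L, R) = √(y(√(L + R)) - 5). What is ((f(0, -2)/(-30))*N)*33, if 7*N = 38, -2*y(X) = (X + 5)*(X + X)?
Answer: -209*√(-3 - 5*I*√2)/35 ≈ -9.1357 + 13.8*I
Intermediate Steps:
y(X) = -X*(5 + X) (y(X) = -(X + 5)*(X + X)/2 = -(5 + X)*2*X/2 = -X*(5 + X))
f(L, R) = √(-5 - √(L + R)*(5 + √(L + R))) (f(L, R) = √(-√(L + R)*(5 + √(L + R)) - 5) = √(-5 - √(L + R)*(5 + √(L + R))))
N = 38/7 (N = (⅐)*38 = 38/7 ≈ 5.4286)
((f(0, -2)/(-30))*N)*33 = ((√(-5 - 1*0 - 1*(-2) - 5*√(0 - 2))/(-30))*(38/7))*33 = ((√(-5 + 0 + 2 - 5*I*√2)*(-1/30))*(38/7))*33 = ((√(-3 - 5*I*√2)*(-1/30))*(38/7))*33 = (-√(-3 - 5*I*√2)/30*(38/7))*33 = -19*√(-3 - 5*I*√2)/105*33 = -209*√(-3 - 5*I*√2)/35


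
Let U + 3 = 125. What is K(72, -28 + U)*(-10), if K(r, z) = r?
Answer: -720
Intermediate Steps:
U = 122 (U = -3 + 125 = 122)
K(72, -28 + U)*(-10) = 72*(-10) = -720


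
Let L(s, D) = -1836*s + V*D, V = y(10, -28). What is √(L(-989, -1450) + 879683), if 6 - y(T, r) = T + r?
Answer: √2660687 ≈ 1631.2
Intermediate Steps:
y(T, r) = 6 - T - r (y(T, r) = 6 - (T + r) = 6 + (-T - r) = 6 - T - r)
V = 24 (V = 6 - 1*10 - 1*(-28) = 6 - 10 + 28 = 24)
L(s, D) = -1836*s + 24*D
√(L(-989, -1450) + 879683) = √((-1836*(-989) + 24*(-1450)) + 879683) = √((1815804 - 34800) + 879683) = √(1781004 + 879683) = √2660687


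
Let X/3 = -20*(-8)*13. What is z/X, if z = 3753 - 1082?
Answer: 2671/6240 ≈ 0.42804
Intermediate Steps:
z = 2671
X = 6240 (X = 3*(-20*(-8)*13) = 3*(160*13) = 3*2080 = 6240)
z/X = 2671/6240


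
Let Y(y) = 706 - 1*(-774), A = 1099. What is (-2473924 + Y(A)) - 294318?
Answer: -2766762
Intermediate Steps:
Y(y) = 1480 (Y(y) = 706 + 774 = 1480)
(-2473924 + Y(A)) - 294318 = (-2473924 + 1480) - 294318 = -2472444 - 294318 = -2766762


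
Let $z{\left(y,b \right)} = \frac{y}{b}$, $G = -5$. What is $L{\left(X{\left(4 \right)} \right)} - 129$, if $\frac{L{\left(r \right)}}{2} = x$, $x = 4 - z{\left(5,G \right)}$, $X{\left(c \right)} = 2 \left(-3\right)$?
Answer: $-119$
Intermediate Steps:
$X{\left(c \right)} = -6$
$x = 5$ ($x = 4 - \frac{5}{-5} = 4 - 5 \left(- \frac{1}{5}\right) = 4 - -1 = 4 + 1 = 5$)
$L{\left(r \right)} = 10$ ($L{\left(r \right)} = 2 \cdot 5 = 10$)
$L{\left(X{\left(4 \right)} \right)} - 129 = 10 - 129 = -119$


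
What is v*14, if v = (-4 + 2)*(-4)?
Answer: 112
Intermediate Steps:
v = 8 (v = -2*(-4) = 8)
v*14 = 8*14 = 112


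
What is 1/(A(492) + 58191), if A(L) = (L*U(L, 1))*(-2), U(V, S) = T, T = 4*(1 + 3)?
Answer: 1/42447 ≈ 2.3559e-5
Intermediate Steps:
T = 16 (T = 4*4 = 16)
U(V, S) = 16
A(L) = -32*L (A(L) = (L*16)*(-2) = (16*L)*(-2) = -32*L)
1/(A(492) + 58191) = 1/(-32*492 + 58191) = 1/(-15744 + 58191) = 1/42447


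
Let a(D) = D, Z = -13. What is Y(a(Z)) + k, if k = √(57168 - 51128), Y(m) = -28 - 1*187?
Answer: -215 + 2*√1510 ≈ -137.28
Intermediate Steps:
Y(m) = -215 (Y(m) = -28 - 187 = -215)
k = 2*√1510 (k = √6040 = 2*√1510 ≈ 77.717)
Y(a(Z)) + k = -215 + 2*√1510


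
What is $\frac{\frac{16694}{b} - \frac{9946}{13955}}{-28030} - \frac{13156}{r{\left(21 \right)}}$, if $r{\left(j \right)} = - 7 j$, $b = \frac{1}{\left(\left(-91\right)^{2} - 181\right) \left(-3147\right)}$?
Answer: $\frac{436477550146297231}{28750160775} \approx 1.5182 \cdot 10^{7}$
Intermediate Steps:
$b = - \frac{1}{25490700}$ ($b = \frac{1}{8281 - 181} \left(- \frac{1}{3147}\right) = \frac{1}{8100} \left(- \frac{1}{3147}\right) = - \frac{1}{25490700} \approx -3.923 \cdot 10^{-8}$)
$\frac{\frac{16694}{b} - \frac{9946}{13955}}{-28030} - \frac{13156}{r{\left(21 \right)}} = \frac{\frac{16694}{- \frac{1}{25490700}} - \frac{9946}{13955}}{-28030} - \frac{13156}{\left(-7\right) 21} = \left(16694 \left(-25490700\right) - \frac{9946}{13955}\right) \left(- \frac{1}{28030}\right) - \frac{13156}{-147} = \left(-425541745800 - \frac{9946}{13955}\right) \left(- \frac{1}{28030}\right) - - \frac{13156}{147} = \left(- \frac{5938435062648946}{13955}\right) \left(- \frac{1}{28030}\right) + \frac{13156}{147} = \frac{2969217531324473}{195579325} + \frac{13156}{147} = \frac{436477550146297231}{28750160775}$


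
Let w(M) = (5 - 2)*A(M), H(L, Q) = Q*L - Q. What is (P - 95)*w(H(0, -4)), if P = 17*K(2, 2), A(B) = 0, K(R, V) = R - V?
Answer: 0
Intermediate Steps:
H(L, Q) = -Q + L*Q (H(L, Q) = L*Q - Q = -Q + L*Q)
P = 0 (P = 17*(2 - 1*2) = 17*(2 - 2) = 17*0 = 0)
w(M) = 0 (w(M) = (5 - 2)*0 = 3*0 = 0)
(P - 95)*w(H(0, -4)) = (0 - 95)*0 = -95*0 = 0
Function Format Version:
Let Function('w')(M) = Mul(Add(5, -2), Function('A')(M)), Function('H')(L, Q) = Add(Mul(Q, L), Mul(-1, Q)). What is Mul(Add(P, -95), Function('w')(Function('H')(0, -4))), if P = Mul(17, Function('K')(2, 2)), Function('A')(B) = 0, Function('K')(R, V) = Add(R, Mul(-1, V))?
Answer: 0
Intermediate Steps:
Function('H')(L, Q) = Add(Mul(-1, Q), Mul(L, Q)) (Function('H')(L, Q) = Add(Mul(L, Q), Mul(-1, Q)) = Add(Mul(-1, Q), Mul(L, Q)))
P = 0 (P = Mul(17, Add(2, Mul(-1, 2))) = Mul(17, Add(2, -2)) = Mul(17, 0) = 0)
Function('w')(M) = 0 (Function('w')(M) = Mul(Add(5, -2), 0) = Mul(3, 0) = 0)
Mul(Add(P, -95), Function('w')(Function('H')(0, -4))) = Mul(Add(0, -95), 0) = Mul(-95, 0) = 0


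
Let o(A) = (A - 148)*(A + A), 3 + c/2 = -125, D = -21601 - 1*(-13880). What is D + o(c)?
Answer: 199127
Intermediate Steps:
D = -7721 (D = -21601 + 13880 = -7721)
c = -256 (c = -6 + 2*(-125) = -6 - 250 = -256)
o(A) = 2*A*(-148 + A) (o(A) = (-148 + A)*(2*A) = 2*A*(-148 + A))
D + o(c) = -7721 + 2*(-256)*(-148 - 256) = -7721 + 2*(-256)*(-404) = -7721 + 206848 = 199127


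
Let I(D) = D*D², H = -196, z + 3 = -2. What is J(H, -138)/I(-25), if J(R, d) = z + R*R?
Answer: -38411/15625 ≈ -2.4583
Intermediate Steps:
z = -5 (z = -3 - 2 = -5)
I(D) = D³
J(R, d) = -5 + R² (J(R, d) = -5 + R*R = -5 + R²)
J(H, -138)/I(-25) = (-5 + (-196)²)/((-25)³) = (-5 + 38416)/(-15625) = 38411*(-1/15625) = -38411/15625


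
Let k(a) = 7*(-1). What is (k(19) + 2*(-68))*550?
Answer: -78650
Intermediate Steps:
k(a) = -7
(k(19) + 2*(-68))*550 = (-7 + 2*(-68))*550 = (-7 - 136)*550 = -143*550 = -78650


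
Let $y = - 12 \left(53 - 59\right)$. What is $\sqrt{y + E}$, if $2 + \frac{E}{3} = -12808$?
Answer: $3 i \sqrt{4262} \approx 195.85 i$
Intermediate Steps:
$E = -38430$ ($E = -6 + 3 \left(-12808\right) = -6 - 38424 = -38430$)
$y = 72$ ($y = \left(-12\right) \left(-6\right) = 72$)
$\sqrt{y + E} = \sqrt{72 - 38430} = \sqrt{-38358} = 3 i \sqrt{4262}$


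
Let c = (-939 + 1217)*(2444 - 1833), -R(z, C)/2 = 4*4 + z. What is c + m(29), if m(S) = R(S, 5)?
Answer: 169768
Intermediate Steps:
R(z, C) = -32 - 2*z (R(z, C) = -2*(4*4 + z) = -2*(16 + z) = -32 - 2*z)
m(S) = -32 - 2*S
c = 169858 (c = 278*611 = 169858)
c + m(29) = 169858 + (-32 - 2*29) = 169858 + (-32 - 58) = 169858 - 90 = 169768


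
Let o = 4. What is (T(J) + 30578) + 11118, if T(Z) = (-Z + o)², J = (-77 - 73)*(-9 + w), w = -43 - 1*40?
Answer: 190371312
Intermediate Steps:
w = -83 (w = -43 - 40 = -83)
J = 13800 (J = (-77 - 73)*(-9 - 83) = -150*(-92) = 13800)
T(Z) = (4 - Z)² (T(Z) = (-Z + 4)² = (4 - Z)²)
(T(J) + 30578) + 11118 = ((-4 + 13800)² + 30578) + 11118 = (13796² + 30578) + 11118 = (190329616 + 30578) + 11118 = 190360194 + 11118 = 190371312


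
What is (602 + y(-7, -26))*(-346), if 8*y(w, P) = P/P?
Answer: -833341/4 ≈ -2.0834e+5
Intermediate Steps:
y(w, P) = 1/8 (y(w, P) = (P/P)/8 = (1/8)*1 = 1/8)
(602 + y(-7, -26))*(-346) = (602 + 1/8)*(-346) = (4817/8)*(-346) = -833341/4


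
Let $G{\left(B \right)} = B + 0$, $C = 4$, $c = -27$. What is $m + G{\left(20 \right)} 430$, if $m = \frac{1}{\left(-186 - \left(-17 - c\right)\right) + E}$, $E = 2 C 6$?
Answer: $\frac{1272799}{148} \approx 8600.0$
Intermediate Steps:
$G{\left(B \right)} = B$
$E = 48$ ($E = 2 \cdot 4 \cdot 6 = 8 \cdot 6 = 48$)
$m = - \frac{1}{148}$ ($m = \frac{1}{\left(-186 - \left(-17 - -27\right)\right) + 48} = \frac{1}{\left(-186 - \left(-17 + 27\right)\right) + 48} = \frac{1}{\left(-186 - 10\right) + 48} = \frac{1}{-196 + 48} = \frac{1}{-148} = - \frac{1}{148} \approx -0.0067568$)
$m + G{\left(20 \right)} 430 = - \frac{1}{148} + 20 \cdot 430 = - \frac{1}{148} + 8600 = \frac{1272799}{148}$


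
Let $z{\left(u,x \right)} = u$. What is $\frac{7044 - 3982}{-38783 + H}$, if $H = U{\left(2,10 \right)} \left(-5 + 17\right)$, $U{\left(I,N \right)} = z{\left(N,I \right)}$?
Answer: $- \frac{3062}{38663} \approx -0.079197$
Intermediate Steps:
$U{\left(I,N \right)} = N$
$H = 120$ ($H = 10 \left(-5 + 17\right) = 10 \cdot 12 = 120$)
$\frac{7044 - 3982}{-38783 + H} = \frac{7044 - 3982}{-38783 + 120} = \frac{3062}{-38663} = 3062 \left(- \frac{1}{38663}\right) = - \frac{3062}{38663}$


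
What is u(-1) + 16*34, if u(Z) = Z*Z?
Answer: 545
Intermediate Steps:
u(Z) = Z²
u(-1) + 16*34 = (-1)² + 16*34 = 1 + 544 = 545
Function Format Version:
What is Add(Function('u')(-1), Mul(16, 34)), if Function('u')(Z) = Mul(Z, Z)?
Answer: 545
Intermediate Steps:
Function('u')(Z) = Pow(Z, 2)
Add(Function('u')(-1), Mul(16, 34)) = Add(Pow(-1, 2), Mul(16, 34)) = Add(1, 544) = 545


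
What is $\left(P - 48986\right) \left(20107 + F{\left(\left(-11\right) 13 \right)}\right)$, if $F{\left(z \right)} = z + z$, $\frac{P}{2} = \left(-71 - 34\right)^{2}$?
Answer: $-533898456$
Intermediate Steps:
$P = 22050$ ($P = 2 \left(-71 - 34\right)^{2} = 2 \left(-105\right)^{2} = 2 \cdot 11025 = 22050$)
$F{\left(z \right)} = 2 z$
$\left(P - 48986\right) \left(20107 + F{\left(\left(-11\right) 13 \right)}\right) = \left(22050 - 48986\right) \left(20107 + 2 \left(\left(-11\right) 13\right)\right) = - 26936 \left(20107 + 2 \left(-143\right)\right) = - 26936 \left(20107 - 286\right) = \left(-26936\right) 19821 = -533898456$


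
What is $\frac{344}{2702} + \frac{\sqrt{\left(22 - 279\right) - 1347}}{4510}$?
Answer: $\frac{172}{1351} + \frac{i \sqrt{401}}{2255} \approx 0.12731 + 0.0088803 i$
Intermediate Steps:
$\frac{344}{2702} + \frac{\sqrt{\left(22 - 279\right) - 1347}}{4510} = 344 \cdot \frac{1}{2702} + \sqrt{-257 - 1347} \cdot \frac{1}{4510} = \frac{172}{1351} + \sqrt{-1604} \cdot \frac{1}{4510} = \frac{172}{1351} + 2 i \sqrt{401} \cdot \frac{1}{4510} = \frac{172}{1351} + \frac{i \sqrt{401}}{2255}$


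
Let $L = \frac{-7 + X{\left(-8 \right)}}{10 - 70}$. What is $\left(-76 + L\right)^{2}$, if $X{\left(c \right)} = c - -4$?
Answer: $\frac{20693401}{3600} \approx 5748.2$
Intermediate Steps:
$X{\left(c \right)} = 4 + c$ ($X{\left(c \right)} = c + 4 = 4 + c$)
$L = \frac{11}{60}$ ($L = \frac{-7 + \left(4 - 8\right)}{10 - 70} = \frac{-7 - 4}{-60} = \left(-11\right) \left(- \frac{1}{60}\right) = \frac{11}{60} \approx 0.18333$)
$\left(-76 + L\right)^{2} = \left(-76 + \frac{11}{60}\right)^{2} = \left(- \frac{4549}{60}\right)^{2} = \frac{20693401}{3600}$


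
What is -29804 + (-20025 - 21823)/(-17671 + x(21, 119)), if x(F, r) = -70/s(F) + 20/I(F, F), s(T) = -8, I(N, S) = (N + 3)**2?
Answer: -75796245524/2543359 ≈ -29802.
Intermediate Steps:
I(N, S) = (3 + N)**2
x(F, r) = 35/4 + 20/(3 + F)**2 (x(F, r) = -70/(-8) + 20/((3 + F)**2) = -70*(-1/8) + 20/(3 + F)**2 = 35/4 + 20/(3 + F)**2)
-29804 + (-20025 - 21823)/(-17671 + x(21, 119)) = -29804 + (-20025 - 21823)/(-17671 + (35/4 + 20/(3 + 21)**2)) = -29804 - 41848/(-17671 + (35/4 + 20/24**2)) = -29804 - 41848/(-17671 + (35/4 + 20*(1/576))) = -29804 - 41848/(-17671 + (35/4 + 5/144)) = -29804 - 41848/(-17671 + 1265/144) = -29804 - 41848/(-2543359/144) = -29804 - 41848*(-144/2543359) = -29804 + 6026112/2543359 = -75796245524/2543359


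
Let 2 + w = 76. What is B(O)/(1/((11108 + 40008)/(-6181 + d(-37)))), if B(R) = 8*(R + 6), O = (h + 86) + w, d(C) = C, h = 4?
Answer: -34758880/3109 ≈ -11180.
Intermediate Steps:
w = 74 (w = -2 + 76 = 74)
O = 164 (O = (4 + 86) + 74 = 90 + 74 = 164)
B(R) = 48 + 8*R (B(R) = 8*(6 + R) = 48 + 8*R)
B(O)/(1/((11108 + 40008)/(-6181 + d(-37)))) = (48 + 8*164)/(1/((11108 + 40008)/(-6181 - 37))) = (48 + 1312)/(1/(51116/(-6218))) = 1360/(1/(51116*(-1/6218))) = 1360/(1/(-25558/3109)) = 1360/(-3109/25558) = 1360*(-25558/3109) = -34758880/3109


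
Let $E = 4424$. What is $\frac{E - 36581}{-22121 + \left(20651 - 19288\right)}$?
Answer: $\frac{32157}{20758} \approx 1.5491$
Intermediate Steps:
$\frac{E - 36581}{-22121 + \left(20651 - 19288\right)} = \frac{4424 - 36581}{-22121 + \left(20651 - 19288\right)} = - \frac{32157}{-22121 + \left(20651 - 19288\right)} = - \frac{32157}{-22121 + 1363} = - \frac{32157}{-20758} = \left(-32157\right) \left(- \frac{1}{20758}\right) = \frac{32157}{20758}$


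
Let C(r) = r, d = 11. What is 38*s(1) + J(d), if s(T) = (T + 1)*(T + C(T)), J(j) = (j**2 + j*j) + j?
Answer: 405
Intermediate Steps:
J(j) = j + 2*j**2 (J(j) = (j**2 + j**2) + j = 2*j**2 + j = j + 2*j**2)
s(T) = 2*T*(1 + T) (s(T) = (T + 1)*(T + T) = (1 + T)*(2*T) = 2*T*(1 + T))
38*s(1) + J(d) = 38*(2*1*(1 + 1)) + 11*(1 + 2*11) = 38*(2*1*2) + 11*(1 + 22) = 38*4 + 11*23 = 152 + 253 = 405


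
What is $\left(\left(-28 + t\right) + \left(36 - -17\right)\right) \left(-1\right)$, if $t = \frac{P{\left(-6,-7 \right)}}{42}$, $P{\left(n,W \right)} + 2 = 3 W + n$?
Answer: $- \frac{1021}{42} \approx -24.31$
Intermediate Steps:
$P{\left(n,W \right)} = -2 + n + 3 W$ ($P{\left(n,W \right)} = -2 + \left(3 W + n\right) = -2 + \left(n + 3 W\right) = -2 + n + 3 W$)
$t = - \frac{29}{42}$ ($t = \frac{-2 - 6 + 3 \left(-7\right)}{42} = \left(-2 - 6 - 21\right) \frac{1}{42} = \left(-29\right) \frac{1}{42} = - \frac{29}{42} \approx -0.69048$)
$\left(\left(-28 + t\right) + \left(36 - -17\right)\right) \left(-1\right) = \left(\left(-28 - \frac{29}{42}\right) + \left(36 - -17\right)\right) \left(-1\right) = \left(- \frac{1205}{42} + \left(36 + 17\right)\right) \left(-1\right) = \left(- \frac{1205}{42} + 53\right) \left(-1\right) = \frac{1021}{42} \left(-1\right) = - \frac{1021}{42}$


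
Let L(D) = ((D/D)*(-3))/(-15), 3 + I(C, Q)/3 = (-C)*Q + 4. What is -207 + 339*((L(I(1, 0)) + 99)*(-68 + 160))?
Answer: 15468213/5 ≈ 3.0936e+6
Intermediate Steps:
I(C, Q) = 3 - 3*C*Q (I(C, Q) = -9 + 3*((-C)*Q + 4) = -9 + 3*(-C*Q + 4) = -9 + 3*(4 - C*Q) = -9 + (12 - 3*C*Q) = 3 - 3*C*Q)
L(D) = ⅕ (L(D) = (1*(-3))*(-1/15) = -3*(-1/15) = ⅕)
-207 + 339*((L(I(1, 0)) + 99)*(-68 + 160)) = -207 + 339*((⅕ + 99)*(-68 + 160)) = -207 + 339*((496/5)*92) = -207 + 339*(45632/5) = -207 + 15469248/5 = 15468213/5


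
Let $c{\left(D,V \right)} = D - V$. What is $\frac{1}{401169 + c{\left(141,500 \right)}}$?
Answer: $\frac{1}{400810} \approx 2.4949 \cdot 10^{-6}$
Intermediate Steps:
$\frac{1}{401169 + c{\left(141,500 \right)}} = \frac{1}{401169 + \left(141 - 500\right)} = \frac{1}{401169 - 359} = \frac{1}{400810}$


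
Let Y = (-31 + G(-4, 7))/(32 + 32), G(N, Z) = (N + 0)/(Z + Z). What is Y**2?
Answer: 47961/200704 ≈ 0.23896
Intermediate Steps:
G(N, Z) = N/(2*Z) (G(N, Z) = N/((2*Z)) = N*(1/(2*Z)) = N/(2*Z))
Y = -219/448 (Y = (-31 + (1/2)*(-4)/7)/(32 + 32) = (-31 + (1/2)*(-4)*(1/7))/64 = (-31 - 2/7)*(1/64) = -219/7*1/64 = -219/448 ≈ -0.48884)
Y**2 = (-219/448)**2 = 47961/200704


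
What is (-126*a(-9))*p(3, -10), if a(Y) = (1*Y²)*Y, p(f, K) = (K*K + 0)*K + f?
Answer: -91578438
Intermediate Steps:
p(f, K) = f + K³ (p(f, K) = (K² + 0)*K + f = K²*K + f = K³ + f = f + K³)
a(Y) = Y³ (a(Y) = Y²*Y = Y³)
(-126*a(-9))*p(3, -10) = (-126*(-9)³)*(3 + (-10)³) = (-126*(-729))*(3 - 1000) = 91854*(-997) = -91578438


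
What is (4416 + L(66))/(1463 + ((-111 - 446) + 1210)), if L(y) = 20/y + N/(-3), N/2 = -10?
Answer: 3173/1518 ≈ 2.0903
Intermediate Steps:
N = -20 (N = 2*(-10) = -20)
L(y) = 20/3 + 20/y (L(y) = 20/y - 20/(-3) = 20/y - 20*(-⅓) = 20/y + 20/3 = 20/3 + 20/y)
(4416 + L(66))/(1463 + ((-111 - 446) + 1210)) = (4416 + (20/3 + 20/66))/(1463 + ((-111 - 446) + 1210)) = (4416 + (20/3 + 20*(1/66)))/(1463 + (-557 + 1210)) = (4416 + (20/3 + 10/33))/(1463 + 653) = (4416 + 230/33)/2116 = (145958/33)*(1/2116) = 3173/1518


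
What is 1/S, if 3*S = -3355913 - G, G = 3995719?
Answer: -1/2450544 ≈ -4.0807e-7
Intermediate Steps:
S = -2450544 (S = (-3355913 - 1*3995719)/3 = (-3355913 - 3995719)/3 = (1/3)*(-7351632) = -2450544)
1/S = 1/(-2450544) = -1/2450544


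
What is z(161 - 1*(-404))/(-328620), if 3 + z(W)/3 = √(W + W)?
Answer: 3/109540 - √1130/109540 ≈ -0.00027949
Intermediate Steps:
z(W) = -9 + 3*√2*√W (z(W) = -9 + 3*√(W + W) = -9 + 3*√(2*W) = -9 + 3*(√2*√W) = -9 + 3*√2*√W)
z(161 - 1*(-404))/(-328620) = (-9 + 3*√2*√(161 - 1*(-404)))/(-328620) = (-9 + 3*√2*√(161 + 404))*(-1/328620) = (-9 + 3*√2*√565)*(-1/328620) = (-9 + 3*√1130)*(-1/328620) = 3/109540 - √1130/109540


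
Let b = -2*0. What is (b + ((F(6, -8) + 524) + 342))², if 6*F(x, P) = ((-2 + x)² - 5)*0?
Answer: 749956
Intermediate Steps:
b = 0
F(x, P) = 0 (F(x, P) = (((-2 + x)² - 5)*0)/6 = ((-5 + (-2 + x)²)*0)/6 = (⅙)*0 = 0)
(b + ((F(6, -8) + 524) + 342))² = (0 + ((0 + 524) + 342))² = (0 + (524 + 342))² = (0 + 866)² = 866² = 749956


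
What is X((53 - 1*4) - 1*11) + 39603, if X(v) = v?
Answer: 39641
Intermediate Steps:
X((53 - 1*4) - 1*11) + 39603 = ((53 - 1*4) - 1*11) + 39603 = ((53 - 4) - 11) + 39603 = (49 - 11) + 39603 = 38 + 39603 = 39641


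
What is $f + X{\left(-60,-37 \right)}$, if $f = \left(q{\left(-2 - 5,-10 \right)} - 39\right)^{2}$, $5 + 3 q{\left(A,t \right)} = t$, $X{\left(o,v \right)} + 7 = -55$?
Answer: $1874$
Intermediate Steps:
$X{\left(o,v \right)} = -62$ ($X{\left(o,v \right)} = -7 - 55 = -62$)
$q{\left(A,t \right)} = - \frac{5}{3} + \frac{t}{3}$
$f = 1936$ ($f = \left(\left(- \frac{5}{3} + \frac{1}{3} \left(-10\right)\right) - 39\right)^{2} = \left(\left(- \frac{5}{3} - \frac{10}{3}\right) - 39\right)^{2} = \left(-5 - 39\right)^{2} = \left(-44\right)^{2} = 1936$)
$f + X{\left(-60,-37 \right)} = 1936 - 62 = 1874$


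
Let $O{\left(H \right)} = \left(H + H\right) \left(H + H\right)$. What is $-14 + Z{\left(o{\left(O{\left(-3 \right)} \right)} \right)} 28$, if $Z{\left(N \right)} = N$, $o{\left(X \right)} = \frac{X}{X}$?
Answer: $14$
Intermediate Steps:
$O{\left(H \right)} = 4 H^{2}$ ($O{\left(H \right)} = 2 H 2 H = 4 H^{2}$)
$o{\left(X \right)} = 1$
$-14 + Z{\left(o{\left(O{\left(-3 \right)} \right)} \right)} 28 = -14 + 1 \cdot 28 = -14 + 28 = 14$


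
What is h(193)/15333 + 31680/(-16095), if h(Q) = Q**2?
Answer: 7584881/16452309 ≈ 0.46102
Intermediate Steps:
h(193)/15333 + 31680/(-16095) = 193**2/15333 + 31680/(-16095) = 37249*(1/15333) + 31680*(-1/16095) = 37249/15333 - 2112/1073 = 7584881/16452309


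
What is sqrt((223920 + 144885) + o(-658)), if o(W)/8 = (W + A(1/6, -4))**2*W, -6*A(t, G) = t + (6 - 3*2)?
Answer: 2*I*sqrt(46148659001)/9 ≈ 47738.0*I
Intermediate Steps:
A(t, G) = -t/6 (A(t, G) = -(t + (6 - 3*2))/6 = -(t + (6 - 6))/6 = -(t + 0)/6 = -t/6)
o(W) = 8*W*(-1/36 + W)**2 (o(W) = 8*((W - 1/6/6)**2*W) = 8*((W - 1/6*1/6)**2*W) = 8*((W - 1/36)**2*W) = 8*((-1/36 + W)**2*W) = 8*(W*(-1/36 + W)**2) = 8*W*(-1/36 + W)**2)
sqrt((223920 + 144885) + o(-658)) = sqrt((223920 + 144885) + (1/162)*(-658)*(-1 + 36*(-658))**2) = sqrt(368805 + (1/162)*(-658)*(-1 - 23688)**2) = sqrt(368805 + (1/162)*(-658)*(-23689)**2) = sqrt(368805 + (1/162)*(-658)*561168721) = sqrt(368805 - 184624509209/81) = sqrt(-184594636004/81) = 2*I*sqrt(46148659001)/9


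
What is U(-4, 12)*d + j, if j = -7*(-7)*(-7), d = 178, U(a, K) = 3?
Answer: 191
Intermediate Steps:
j = -343 (j = 49*(-7) = -343)
U(-4, 12)*d + j = 3*178 - 343 = 534 - 343 = 191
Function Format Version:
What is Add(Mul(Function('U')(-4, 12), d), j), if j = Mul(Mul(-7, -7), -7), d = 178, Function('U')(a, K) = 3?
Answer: 191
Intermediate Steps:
j = -343 (j = Mul(49, -7) = -343)
Add(Mul(Function('U')(-4, 12), d), j) = Add(Mul(3, 178), -343) = Add(534, -343) = 191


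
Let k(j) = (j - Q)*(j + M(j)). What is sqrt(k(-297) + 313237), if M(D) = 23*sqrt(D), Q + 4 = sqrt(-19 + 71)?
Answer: sqrt(400258 + 594*sqrt(13) - 20217*I*sqrt(33) - 138*I*sqrt(429)) ≈ 641.1 - 92.806*I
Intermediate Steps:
Q = -4 + 2*sqrt(13) (Q = -4 + sqrt(-19 + 71) = -4 + sqrt(52) = -4 + 2*sqrt(13) ≈ 3.2111)
k(j) = (j + 23*sqrt(j))*(4 + j - 2*sqrt(13)) (k(j) = (j - (-4 + 2*sqrt(13)))*(j + 23*sqrt(j)) = (j + (4 - 2*sqrt(13)))*(j + 23*sqrt(j)) = (4 + j - 2*sqrt(13))*(j + 23*sqrt(j)) = (j + 23*sqrt(j))*(4 + j - 2*sqrt(13)))
sqrt(k(-297) + 313237) = sqrt(((-297)**2 + 23*(-297)**(3/2) + 2*(-297)*(2 - sqrt(13)) + 46*sqrt(-297)*(2 - sqrt(13))) + 313237) = sqrt((88209 + 23*(-891*I*sqrt(33)) + (-1188 + 594*sqrt(13)) + 46*(3*I*sqrt(33))*(2 - sqrt(13))) + 313237) = sqrt((88209 - 20493*I*sqrt(33) + (-1188 + 594*sqrt(13)) + 138*I*sqrt(33)*(2 - sqrt(13))) + 313237) = sqrt((87021 + 594*sqrt(13) - 20493*I*sqrt(33) + 138*I*sqrt(33)*(2 - sqrt(13))) + 313237) = sqrt(400258 + 594*sqrt(13) - 20493*I*sqrt(33) + 138*I*sqrt(33)*(2 - sqrt(13)))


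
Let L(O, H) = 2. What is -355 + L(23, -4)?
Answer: -353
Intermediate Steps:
-355 + L(23, -4) = -355 + 2 = -353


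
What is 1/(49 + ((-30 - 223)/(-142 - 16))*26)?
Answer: 79/7160 ≈ 0.011034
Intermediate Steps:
1/(49 + ((-30 - 223)/(-142 - 16))*26) = 1/(49 - 253/(-158)*26) = 1/(49 - 253*(-1/158)*26) = 1/(49 + (253/158)*26) = 1/(49 + 3289/79) = 1/(7160/79) = 79/7160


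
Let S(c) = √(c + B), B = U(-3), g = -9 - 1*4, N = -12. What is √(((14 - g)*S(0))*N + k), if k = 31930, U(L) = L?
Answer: √(31930 - 324*I*√3) ≈ 178.7 - 1.57*I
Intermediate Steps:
g = -13 (g = -9 - 4 = -13)
B = -3
S(c) = √(-3 + c) (S(c) = √(c - 3) = √(-3 + c))
√(((14 - g)*S(0))*N + k) = √(((14 - 1*(-13))*√(-3 + 0))*(-12) + 31930) = √(((14 + 13)*√(-3))*(-12) + 31930) = √((27*(I*√3))*(-12) + 31930) = √((27*I*√3)*(-12) + 31930) = √(-324*I*√3 + 31930) = √(31930 - 324*I*√3)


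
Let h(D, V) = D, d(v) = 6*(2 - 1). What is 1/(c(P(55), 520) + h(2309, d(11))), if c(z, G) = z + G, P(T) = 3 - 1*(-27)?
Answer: 1/2859 ≈ 0.00034977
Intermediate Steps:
d(v) = 6 (d(v) = 6*1 = 6)
P(T) = 30 (P(T) = 3 + 27 = 30)
c(z, G) = G + z
1/(c(P(55), 520) + h(2309, d(11))) = 1/((520 + 30) + 2309) = 1/(550 + 2309) = 1/2859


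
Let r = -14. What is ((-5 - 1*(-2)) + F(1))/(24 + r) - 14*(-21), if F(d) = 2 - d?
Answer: 1469/5 ≈ 293.80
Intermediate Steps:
((-5 - 1*(-2)) + F(1))/(24 + r) - 14*(-21) = ((-5 - 1*(-2)) + (2 - 1*1))/(24 - 14) - 14*(-21) = ((-5 + 2) + (2 - 1))/10 + 294 = (-3 + 1)*(1/10) + 294 = -2*1/10 + 294 = -1/5 + 294 = 1469/5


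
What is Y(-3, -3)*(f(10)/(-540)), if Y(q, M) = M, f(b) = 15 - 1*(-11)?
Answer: 13/90 ≈ 0.14444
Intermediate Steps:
f(b) = 26 (f(b) = 15 + 11 = 26)
Y(-3, -3)*(f(10)/(-540)) = -78/(-540) = -78*(-1)/540 = -3*(-13/270) = 13/90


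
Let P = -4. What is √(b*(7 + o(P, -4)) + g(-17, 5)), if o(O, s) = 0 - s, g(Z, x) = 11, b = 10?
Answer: 11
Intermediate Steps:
o(O, s) = -s
√(b*(7 + o(P, -4)) + g(-17, 5)) = √(10*(7 - 1*(-4)) + 11) = √(10*(7 + 4) + 11) = √(10*11 + 11) = √(110 + 11) = √121 = 11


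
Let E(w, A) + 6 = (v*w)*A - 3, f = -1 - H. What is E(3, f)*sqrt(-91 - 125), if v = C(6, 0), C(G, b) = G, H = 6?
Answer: -810*I*sqrt(6) ≈ -1984.1*I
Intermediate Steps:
v = 6
f = -7 (f = -1 - 1*6 = -1 - 6 = -7)
E(w, A) = -9 + 6*A*w (E(w, A) = -6 + ((6*w)*A - 3) = -6 + (6*A*w - 3) = -6 + (-3 + 6*A*w) = -9 + 6*A*w)
E(3, f)*sqrt(-91 - 125) = (-9 + 6*(-7)*3)*sqrt(-91 - 125) = (-9 - 126)*sqrt(-216) = -810*I*sqrt(6)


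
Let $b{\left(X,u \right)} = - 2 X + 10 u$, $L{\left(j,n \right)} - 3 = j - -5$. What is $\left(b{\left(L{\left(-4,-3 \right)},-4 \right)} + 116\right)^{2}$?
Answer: $4624$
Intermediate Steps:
$L{\left(j,n \right)} = 8 + j$ ($L{\left(j,n \right)} = 3 + \left(j - -5\right) = 3 + \left(j + 5\right) = 3 + \left(5 + j\right) = 8 + j$)
$\left(b{\left(L{\left(-4,-3 \right)},-4 \right)} + 116\right)^{2} = \left(\left(- 2 \left(8 - 4\right) + 10 \left(-4\right)\right) + 116\right)^{2} = \left(\left(\left(-2\right) 4 - 40\right) + 116\right)^{2} = \left(\left(-8 - 40\right) + 116\right)^{2} = \left(-48 + 116\right)^{2} = 68^{2} = 4624$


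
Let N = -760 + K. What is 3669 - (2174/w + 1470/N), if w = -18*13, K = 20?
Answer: 31863839/8658 ≈ 3680.3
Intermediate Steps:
w = -234
N = -740 (N = -760 + 20 = -740)
3669 - (2174/w + 1470/N) = 3669 - (2174/(-234) + 1470/(-740)) = 3669 - (2174*(-1/234) + 1470*(-1/740)) = 3669 - (-1087/117 - 147/74) = 3669 - 1*(-97637/8658) = 3669 + 97637/8658 = 31863839/8658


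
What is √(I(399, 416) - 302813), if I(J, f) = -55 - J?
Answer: I*√303267 ≈ 550.7*I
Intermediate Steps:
√(I(399, 416) - 302813) = √((-55 - 1*399) - 302813) = √((-55 - 399) - 302813) = √(-454 - 302813) = √(-303267) = I*√303267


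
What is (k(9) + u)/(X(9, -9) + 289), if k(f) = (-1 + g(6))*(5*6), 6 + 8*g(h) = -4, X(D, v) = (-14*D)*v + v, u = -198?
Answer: -531/2828 ≈ -0.18777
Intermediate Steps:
X(D, v) = v - 14*D*v (X(D, v) = -14*D*v + v = v - 14*D*v)
g(h) = -5/4 (g(h) = -3/4 + (1/8)*(-4) = -3/4 - 1/2 = -5/4)
k(f) = -135/2 (k(f) = (-1 - 5/4)*(5*6) = -9/4*30 = -135/2)
(k(9) + u)/(X(9, -9) + 289) = (-135/2 - 198)/(-9*(1 - 14*9) + 289) = -531/(2*(-9*(1 - 126) + 289)) = -531/(2*(-9*(-125) + 289)) = -531/(2*(1125 + 289)) = -531/2/1414 = -531/2*1/1414 = -531/2828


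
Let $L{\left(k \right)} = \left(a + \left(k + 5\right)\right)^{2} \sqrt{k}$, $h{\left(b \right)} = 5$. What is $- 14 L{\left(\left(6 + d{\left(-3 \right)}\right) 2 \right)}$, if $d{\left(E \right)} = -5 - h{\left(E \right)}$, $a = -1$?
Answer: $- 448 i \sqrt{2} \approx - 633.57 i$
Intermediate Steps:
$d{\left(E \right)} = -10$ ($d{\left(E \right)} = -5 - 5 = -10$)
$L{\left(k \right)} = \sqrt{k} \left(4 + k\right)^{2}$ ($L{\left(k \right)} = \left(-1 + \left(k + 5\right)\right)^{2} \sqrt{k} = \left(-1 + \left(5 + k\right)\right)^{2} \sqrt{k} = \left(4 + k\right)^{2} \sqrt{k} = \sqrt{k} \left(4 + k\right)^{2}$)
$- 14 L{\left(\left(6 + d{\left(-3 \right)}\right) 2 \right)} = - 14 \sqrt{\left(6 - 10\right) 2} \left(4 + \left(6 - 10\right) 2\right)^{2} = - 14 \sqrt{\left(-4\right) 2} \left(4 - 8\right)^{2} = - 14 \sqrt{-8} \left(4 - 8\right)^{2} = - 14 \cdot 2 i \sqrt{2} \left(-4\right)^{2} = - 14 \cdot 2 i \sqrt{2} \cdot 16 = - 14 \cdot 32 i \sqrt{2} = - 448 i \sqrt{2}$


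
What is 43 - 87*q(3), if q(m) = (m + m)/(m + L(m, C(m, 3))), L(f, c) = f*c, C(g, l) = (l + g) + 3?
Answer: 128/5 ≈ 25.600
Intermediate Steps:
C(g, l) = 3 + g + l (C(g, l) = (g + l) + 3 = 3 + g + l)
L(f, c) = c*f
q(m) = 2*m/(m + m*(6 + m)) (q(m) = (m + m)/(m + (3 + m + 3)*m) = (2*m)/(m + (6 + m)*m) = (2*m)/(m + m*(6 + m)) = 2*m/(m + m*(6 + m)))
43 - 87*q(3) = 43 - 174/(7 + 3) = 43 - 174/10 = 43 - 87*⅕ = 43 - 87/5 = 128/5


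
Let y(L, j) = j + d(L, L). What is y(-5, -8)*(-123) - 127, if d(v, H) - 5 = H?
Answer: 857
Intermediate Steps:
d(v, H) = 5 + H
y(L, j) = 5 + L + j (y(L, j) = j + (5 + L) = 5 + L + j)
y(-5, -8)*(-123) - 127 = (5 - 5 - 8)*(-123) - 127 = -8*(-123) - 127 = 984 - 127 = 857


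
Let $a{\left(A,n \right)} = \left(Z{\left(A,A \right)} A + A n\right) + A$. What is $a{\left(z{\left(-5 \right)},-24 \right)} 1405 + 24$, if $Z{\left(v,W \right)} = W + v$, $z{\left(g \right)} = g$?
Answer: $231849$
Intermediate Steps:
$a{\left(A,n \right)} = A + 2 A^{2} + A n$ ($a{\left(A,n \right)} = \left(\left(A + A\right) A + A n\right) + A = \left(2 A A + A n\right) + A = \left(2 A^{2} + A n\right) + A = A + 2 A^{2} + A n$)
$a{\left(z{\left(-5 \right)},-24 \right)} 1405 + 24 = - 5 \left(1 - 24 + 2 \left(-5\right)\right) 1405 + 24 = - 5 \left(1 - 24 - 10\right) 1405 + 24 = \left(-5\right) \left(-33\right) 1405 + 24 = 165 \cdot 1405 + 24 = 231825 + 24 = 231849$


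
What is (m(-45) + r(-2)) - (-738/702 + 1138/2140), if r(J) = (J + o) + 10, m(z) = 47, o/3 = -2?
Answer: 2066449/41730 ≈ 49.520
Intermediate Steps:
o = -6 (o = 3*(-2) = -6)
r(J) = 4 + J (r(J) = (J - 6) + 10 = (-6 + J) + 10 = 4 + J)
(m(-45) + r(-2)) - (-738/702 + 1138/2140) = (47 + (4 - 2)) - (-738/702 + 1138/2140) = (47 + 2) - (-738*1/702 + 1138*(1/2140)) = 49 - (-41/39 + 569/1070) = 49 - 1*(-21679/41730) = 49 + 21679/41730 = 2066449/41730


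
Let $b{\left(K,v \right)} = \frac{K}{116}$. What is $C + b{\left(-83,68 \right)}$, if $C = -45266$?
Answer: $- \frac{5250939}{116} \approx -45267.0$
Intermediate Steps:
$b{\left(K,v \right)} = \frac{K}{116}$ ($b{\left(K,v \right)} = K \frac{1}{116} = \frac{K}{116}$)
$C + b{\left(-83,68 \right)} = -45266 + \frac{1}{116} \left(-83\right) = -45266 - \frac{83}{116} = - \frac{5250939}{116}$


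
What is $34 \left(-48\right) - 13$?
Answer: $-1645$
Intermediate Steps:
$34 \left(-48\right) - 13 = -1632 - 13 = -1645$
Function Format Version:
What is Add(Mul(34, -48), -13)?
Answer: -1645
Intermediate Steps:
Add(Mul(34, -48), -13) = Add(-1632, -13) = -1645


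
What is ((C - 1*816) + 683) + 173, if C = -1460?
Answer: -1420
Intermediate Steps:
((C - 1*816) + 683) + 173 = ((-1460 - 1*816) + 683) + 173 = ((-1460 - 816) + 683) + 173 = (-2276 + 683) + 173 = -1593 + 173 = -1420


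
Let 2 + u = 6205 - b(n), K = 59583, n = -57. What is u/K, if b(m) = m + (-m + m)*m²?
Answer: 6260/59583 ≈ 0.10506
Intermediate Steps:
b(m) = m (b(m) = m + 0*m² = m + 0 = m)
u = 6260 (u = -2 + (6205 - 1*(-57)) = -2 + (6205 + 57) = -2 + 6262 = 6260)
u/K = 6260/59583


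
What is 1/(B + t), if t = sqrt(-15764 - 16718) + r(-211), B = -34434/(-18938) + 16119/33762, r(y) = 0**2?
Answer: 312131487330/4417123977625417 - 135964762756*I*sqrt(32482)/4417123977625417 ≈ 7.0664e-5 - 0.0055476*I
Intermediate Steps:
r(y) = 0
B = 846495/368734 (B = -34434*(-1/18938) + 16119*(1/33762) = 17217/9469 + 5373/11254 = 846495/368734 ≈ 2.2957)
t = I*sqrt(32482) (t = sqrt(-15764 - 16718) + 0 = sqrt(-32482) + 0 = I*sqrt(32482) + 0 = I*sqrt(32482) ≈ 180.23*I)
1/(B + t) = 1/(846495/368734 + I*sqrt(32482))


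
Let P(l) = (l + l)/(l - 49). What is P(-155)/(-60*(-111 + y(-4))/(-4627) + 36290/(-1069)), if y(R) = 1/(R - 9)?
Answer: -1993343989/46420158180 ≈ -0.042941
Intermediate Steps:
P(l) = 2*l/(-49 + l) (P(l) = (2*l)/(-49 + l) = 2*l/(-49 + l))
y(R) = 1/(-9 + R)
P(-155)/(-60*(-111 + y(-4))/(-4627) + 36290/(-1069)) = (2*(-155)/(-49 - 155))/(-60*(-111 + 1/(-9 - 4))/(-4627) + 36290/(-1069)) = (2*(-155)/(-204))/(-60*(-111 + 1/(-13))*(-1/4627) + 36290*(-1/1069)) = (2*(-155)*(-1/204))/(-60*(-111 - 1/13)*(-1/4627) - 36290/1069) = 155/(102*(-60*(-1444/13)*(-1/4627) - 36290/1069)) = 155/(102*((86640/13)*(-1/4627) - 36290/1069)) = 155/(102*(-86640/60151 - 36290/1069)) = 155/(102*(-2275497950/64301419)) = (155/102)*(-64301419/2275497950) = -1993343989/46420158180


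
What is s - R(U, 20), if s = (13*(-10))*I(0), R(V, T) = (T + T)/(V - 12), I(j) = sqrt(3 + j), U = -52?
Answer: 5/8 - 130*sqrt(3) ≈ -224.54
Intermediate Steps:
R(V, T) = 2*T/(-12 + V) (R(V, T) = (2*T)/(-12 + V) = 2*T/(-12 + V))
s = -130*sqrt(3) (s = (13*(-10))*sqrt(3 + 0) = -130*sqrt(3) ≈ -225.17)
s - R(U, 20) = -130*sqrt(3) - 2*20/(-12 - 52) = -130*sqrt(3) - 2*20/(-64) = -130*sqrt(3) - 2*20*(-1)/64 = -130*sqrt(3) - 1*(-5/8) = -130*sqrt(3) + 5/8 = 5/8 - 130*sqrt(3)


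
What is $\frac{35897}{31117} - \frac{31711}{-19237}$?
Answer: $\frac{1677301776}{598597729} \approx 2.8021$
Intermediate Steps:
$\frac{35897}{31117} - \frac{31711}{-19237} = 35897 \cdot \frac{1}{31117} - - \frac{31711}{19237} = \frac{35897}{31117} + \frac{31711}{19237} = \frac{1677301776}{598597729}$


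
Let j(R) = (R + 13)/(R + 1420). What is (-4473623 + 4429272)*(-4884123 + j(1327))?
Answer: 8881244419073/41 ≈ 2.1662e+11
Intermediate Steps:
j(R) = (13 + R)/(1420 + R)
(-4473623 + 4429272)*(-4884123 + j(1327)) = (-4473623 + 4429272)*(-4884123 + (13 + 1327)/(1420 + 1327)) = -44351*(-4884123 + 1340/2747) = -44351*(-4884123 + (1/2747)*1340) = -44351*(-4884123 + 20/41) = -44351*(-200249023/41) = 8881244419073/41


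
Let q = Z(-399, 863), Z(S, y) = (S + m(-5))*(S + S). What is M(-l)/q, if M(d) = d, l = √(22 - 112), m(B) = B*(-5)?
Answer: -I*√10/99484 ≈ -3.1787e-5*I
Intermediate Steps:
m(B) = -5*B
Z(S, y) = 2*S*(25 + S) (Z(S, y) = (S - 5*(-5))*(S + S) = (S + 25)*(2*S) = (25 + S)*(2*S) = 2*S*(25 + S))
l = 3*I*√10 (l = √(-90) = 3*I*√10 ≈ 9.4868*I)
q = 298452 (q = 2*(-399)*(25 - 399) = 2*(-399)*(-374) = 298452)
M(-l)/q = -3*I*√10/298452 = -3*I*√10*(1/298452) = -I*√10/99484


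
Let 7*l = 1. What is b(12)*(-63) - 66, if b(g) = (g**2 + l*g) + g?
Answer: -10002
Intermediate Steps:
l = 1/7 (l = (1/7)*1 = 1/7 ≈ 0.14286)
b(g) = g**2 + 8*g/7 (b(g) = (g**2 + g/7) + g = g**2 + 8*g/7)
b(12)*(-63) - 66 = ((1/7)*12*(8 + 7*12))*(-63) - 66 = ((1/7)*12*(8 + 84))*(-63) - 66 = ((1/7)*12*92)*(-63) - 66 = (1104/7)*(-63) - 66 = -9936 - 66 = -10002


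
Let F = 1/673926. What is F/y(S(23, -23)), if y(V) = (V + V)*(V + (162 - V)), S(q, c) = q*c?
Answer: -1/115508220696 ≈ -8.6574e-12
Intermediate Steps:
F = 1/673926 ≈ 1.4838e-6
S(q, c) = c*q
y(V) = 324*V (y(V) = (2*V)*162 = 324*V)
F/y(S(23, -23)) = 1/(673926*((324*(-23*23)))) = 1/(673926*((324*(-529)))) = (1/673926)/(-171396) = (1/673926)*(-1/171396) = -1/115508220696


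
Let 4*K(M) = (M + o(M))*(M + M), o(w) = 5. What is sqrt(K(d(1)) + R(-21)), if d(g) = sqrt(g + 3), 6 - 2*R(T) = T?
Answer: sqrt(82)/2 ≈ 4.5277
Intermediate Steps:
R(T) = 3 - T/2
d(g) = sqrt(3 + g)
K(M) = M*(5 + M)/2 (K(M) = ((M + 5)*(M + M))/4 = ((5 + M)*(2*M))/4 = (2*M*(5 + M))/4 = M*(5 + M)/2)
sqrt(K(d(1)) + R(-21)) = sqrt(sqrt(3 + 1)*(5 + sqrt(3 + 1))/2 + (3 - 1/2*(-21))) = sqrt(sqrt(4)*(5 + sqrt(4))/2 + (3 + 21/2)) = sqrt((1/2)*2*(5 + 2) + 27/2) = sqrt((1/2)*2*7 + 27/2) = sqrt(7 + 27/2) = sqrt(41/2) = sqrt(82)/2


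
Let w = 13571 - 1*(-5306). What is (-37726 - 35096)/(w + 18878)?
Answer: -24274/12585 ≈ -1.9288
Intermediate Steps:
w = 18877 (w = 13571 + 5306 = 18877)
(-37726 - 35096)/(w + 18878) = (-37726 - 35096)/(18877 + 18878) = -72822/37755 = -72822*1/37755 = -24274/12585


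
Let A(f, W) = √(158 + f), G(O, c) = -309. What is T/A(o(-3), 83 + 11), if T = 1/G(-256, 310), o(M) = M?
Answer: -√155/47895 ≈ -0.00025994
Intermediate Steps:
T = -1/309 (T = 1/(-309) = -1/309 ≈ -0.0032362)
T/A(o(-3), 83 + 11) = -1/(309*√(158 - 3)) = -√155/155/309 = -√155/47895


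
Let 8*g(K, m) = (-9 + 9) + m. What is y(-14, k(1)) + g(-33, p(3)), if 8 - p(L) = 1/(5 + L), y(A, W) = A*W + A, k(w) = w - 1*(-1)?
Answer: -2625/64 ≈ -41.016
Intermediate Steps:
k(w) = 1 + w (k(w) = w + 1 = 1 + w)
y(A, W) = A + A*W
p(L) = 8 - 1/(5 + L)
g(K, m) = m/8 (g(K, m) = ((-9 + 9) + m)/8 = (0 + m)/8 = m/8)
y(-14, k(1)) + g(-33, p(3)) = -14*(1 + (1 + 1)) + ((39 + 8*3)/(5 + 3))/8 = -14*(1 + 2) + ((39 + 24)/8)/8 = -14*3 + ((1/8)*63)/8 = -42 + (1/8)*(63/8) = -42 + 63/64 = -2625/64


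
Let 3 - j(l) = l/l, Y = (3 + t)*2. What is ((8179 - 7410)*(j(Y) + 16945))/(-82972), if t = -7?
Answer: -13032243/82972 ≈ -157.07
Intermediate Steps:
Y = -8 (Y = (3 - 7)*2 = -4*2 = -8)
j(l) = 2 (j(l) = 3 - l/l = 3 - 1*1 = 3 - 1 = 2)
((8179 - 7410)*(j(Y) + 16945))/(-82972) = ((8179 - 7410)*(2 + 16945))/(-82972) = (769*16947)*(-1/82972) = 13032243*(-1/82972) = -13032243/82972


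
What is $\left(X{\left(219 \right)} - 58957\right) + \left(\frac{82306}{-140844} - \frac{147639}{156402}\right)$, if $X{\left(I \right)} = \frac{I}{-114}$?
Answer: $- \frac{228492149644981}{3875346134} \approx -58960.0$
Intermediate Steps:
$X{\left(I \right)} = - \frac{I}{114}$ ($X{\left(I \right)} = I \left(- \frac{1}{114}\right) = - \frac{I}{114}$)
$\left(X{\left(219 \right)} - 58957\right) + \left(\frac{82306}{-140844} - \frac{147639}{156402}\right) = \left(\left(- \frac{1}{114}\right) 219 - 58957\right) + \left(\frac{82306}{-140844} - \frac{147639}{156402}\right) = \left(- \frac{73}{38} - 58957\right) + \left(82306 \left(- \frac{1}{140844}\right) - \frac{49213}{52134}\right) = - \frac{2240439}{38} - \frac{155865233}{101982793} = - \frac{228492149644981}{3875346134}$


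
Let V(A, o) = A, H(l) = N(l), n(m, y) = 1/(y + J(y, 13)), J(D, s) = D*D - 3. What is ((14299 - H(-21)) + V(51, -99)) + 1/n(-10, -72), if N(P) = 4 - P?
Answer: 19434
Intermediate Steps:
J(D, s) = -3 + D² (J(D, s) = D² - 3 = -3 + D²)
n(m, y) = 1/(-3 + y + y²) (n(m, y) = 1/(y + (-3 + y²)) = 1/(-3 + y + y²))
H(l) = 4 - l
((14299 - H(-21)) + V(51, -99)) + 1/n(-10, -72) = ((14299 - (4 - 1*(-21))) + 51) + 1/(1/(-3 - 72 + (-72)²)) = ((14299 - (4 + 21)) + 51) + 1/(1/(-3 - 72 + 5184)) = ((14299 - 1*25) + 51) + 1/(1/5109) = ((14299 - 25) + 51) + 1/(1/5109) = (14274 + 51) + 5109 = 14325 + 5109 = 19434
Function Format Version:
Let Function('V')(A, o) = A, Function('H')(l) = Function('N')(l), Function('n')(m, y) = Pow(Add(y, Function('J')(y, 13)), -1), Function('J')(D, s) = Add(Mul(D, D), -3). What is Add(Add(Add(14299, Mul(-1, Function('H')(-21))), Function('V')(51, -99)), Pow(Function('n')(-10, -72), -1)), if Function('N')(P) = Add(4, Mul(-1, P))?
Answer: 19434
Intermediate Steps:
Function('J')(D, s) = Add(-3, Pow(D, 2)) (Function('J')(D, s) = Add(Pow(D, 2), -3) = Add(-3, Pow(D, 2)))
Function('n')(m, y) = Pow(Add(-3, y, Pow(y, 2)), -1) (Function('n')(m, y) = Pow(Add(y, Add(-3, Pow(y, 2))), -1) = Pow(Add(-3, y, Pow(y, 2)), -1))
Function('H')(l) = Add(4, Mul(-1, l))
Add(Add(Add(14299, Mul(-1, Function('H')(-21))), Function('V')(51, -99)), Pow(Function('n')(-10, -72), -1)) = Add(Add(Add(14299, Mul(-1, Add(4, Mul(-1, -21)))), 51), Pow(Pow(Add(-3, -72, Pow(-72, 2)), -1), -1)) = Add(Add(Add(14299, Mul(-1, Add(4, 21))), 51), Pow(Pow(Add(-3, -72, 5184), -1), -1)) = Add(Add(Add(14299, Mul(-1, 25)), 51), Pow(Pow(5109, -1), -1)) = Add(Add(Add(14299, -25), 51), Pow(Rational(1, 5109), -1)) = Add(Add(14274, 51), 5109) = Add(14325, 5109) = 19434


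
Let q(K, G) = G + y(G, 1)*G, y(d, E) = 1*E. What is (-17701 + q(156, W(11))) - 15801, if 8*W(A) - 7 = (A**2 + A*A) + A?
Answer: -33437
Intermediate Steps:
y(d, E) = E
W(A) = 7/8 + A**2/4 + A/8 (W(A) = 7/8 + ((A**2 + A*A) + A)/8 = 7/8 + ((A**2 + A**2) + A)/8 = 7/8 + (2*A**2 + A)/8 = 7/8 + (A + 2*A**2)/8 = 7/8 + (A**2/4 + A/8) = 7/8 + A**2/4 + A/8)
q(K, G) = 2*G (q(K, G) = G + 1*G = G + G = 2*G)
(-17701 + q(156, W(11))) - 15801 = (-17701 + 2*(7/8 + (1/4)*11**2 + (1/8)*11)) - 15801 = (-17701 + 2*(7/8 + (1/4)*121 + 11/8)) - 15801 = (-17701 + 2*(7/8 + 121/4 + 11/8)) - 15801 = (-17701 + 2*(65/2)) - 15801 = (-17701 + 65) - 15801 = -17636 - 15801 = -33437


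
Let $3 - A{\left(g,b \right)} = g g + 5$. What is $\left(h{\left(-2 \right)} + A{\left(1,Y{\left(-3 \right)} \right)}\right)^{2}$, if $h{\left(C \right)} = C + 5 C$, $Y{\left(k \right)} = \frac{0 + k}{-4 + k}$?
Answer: $225$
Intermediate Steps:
$Y{\left(k \right)} = \frac{k}{-4 + k}$
$h{\left(C \right)} = 6 C$
$A{\left(g,b \right)} = -2 - g^{2}$ ($A{\left(g,b \right)} = 3 - \left(g g + 5\right) = 3 - \left(g^{2} + 5\right) = 3 - \left(5 + g^{2}\right) = -2 - g^{2}$)
$\left(h{\left(-2 \right)} + A{\left(1,Y{\left(-3 \right)} \right)}\right)^{2} = \left(6 \left(-2\right) - 3\right)^{2} = \left(-12 - 3\right)^{2} = \left(-15\right)^{2} = 225$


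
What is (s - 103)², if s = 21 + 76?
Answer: 36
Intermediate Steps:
s = 97
(s - 103)² = (97 - 103)² = (-6)² = 36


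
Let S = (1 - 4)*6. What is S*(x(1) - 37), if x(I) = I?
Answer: 648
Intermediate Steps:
S = -18 (S = -3*6 = -18)
S*(x(1) - 37) = -18*(1 - 37) = -18*(-36) = 648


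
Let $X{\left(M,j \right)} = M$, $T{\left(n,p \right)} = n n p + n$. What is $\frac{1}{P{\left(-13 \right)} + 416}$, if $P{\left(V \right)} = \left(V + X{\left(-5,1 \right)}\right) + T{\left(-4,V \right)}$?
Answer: $\frac{1}{186} \approx 0.0053763$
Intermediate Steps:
$T{\left(n,p \right)} = n + p n^{2}$ ($T{\left(n,p \right)} = n^{2} p + n = p n^{2} + n = n + p n^{2}$)
$P{\left(V \right)} = -9 + 17 V$ ($P{\left(V \right)} = \left(V - 5\right) - 4 \left(1 - 4 V\right) = \left(-5 + V\right) + \left(-4 + 16 V\right) = -9 + 17 V$)
$\frac{1}{P{\left(-13 \right)} + 416} = \frac{1}{\left(-9 + 17 \left(-13\right)\right) + 416} = \frac{1}{\left(-9 - 221\right) + 416} = \frac{1}{-230 + 416} = \frac{1}{186}$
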